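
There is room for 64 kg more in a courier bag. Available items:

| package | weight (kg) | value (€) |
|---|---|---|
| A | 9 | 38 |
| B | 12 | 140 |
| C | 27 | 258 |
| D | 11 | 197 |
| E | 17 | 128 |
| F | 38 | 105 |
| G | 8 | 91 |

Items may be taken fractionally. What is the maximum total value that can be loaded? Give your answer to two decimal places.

731.18

Greedy by value/weight ratio, highest first.
Ratios (sorted): D 17.91, B 11.67, G 11.38, C 9.56, E 7.53, A 4.22, F 2.76
take D (11 @ 197); take B (12 @ 140); take G (8 @ 91); take C (27 @ 258); take 6/17 of E → 45.18. Capacity used 64/64.
Total value = 731.18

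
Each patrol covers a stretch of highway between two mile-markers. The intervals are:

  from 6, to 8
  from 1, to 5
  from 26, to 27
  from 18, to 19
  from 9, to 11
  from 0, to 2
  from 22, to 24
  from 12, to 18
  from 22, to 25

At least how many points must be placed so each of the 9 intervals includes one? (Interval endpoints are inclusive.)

6

Sort by right endpoint; whenever an interval is uncovered, place a point at its right end.
By right end: [0,2]  [1,5]  [6,8]  [9,11]  [12,18]  [18,19]  [22,24]  [22,25]  [26,27]
[0,2] uncovered → point at 2; [6,8] uncovered → point at 8; [9,11] uncovered → point at 11; [12,18] uncovered → point at 18; [22,24] uncovered → point at 24; [26,27] uncovered → point at 27.
Points: 2, 8, 11, 18, 24, 27 (6 total).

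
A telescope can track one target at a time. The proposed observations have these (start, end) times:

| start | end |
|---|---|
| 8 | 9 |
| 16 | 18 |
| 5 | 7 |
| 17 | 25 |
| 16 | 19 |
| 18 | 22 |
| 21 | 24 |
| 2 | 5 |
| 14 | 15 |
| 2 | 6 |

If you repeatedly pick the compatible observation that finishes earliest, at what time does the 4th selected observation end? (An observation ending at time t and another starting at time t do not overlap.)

Sorted by end: (2,5)  (2,6)  (5,7)  (8,9)  (14,15)  (16,18)  (16,19)  (18,22)  (21,24)  (17,25)
take (2,5); take (5,7); take (8,9); take (14,15); take (16,18); skip (16,19); take (18,22).
Selected: (2,5) (5,7) (8,9) (14,15) (16,18) (18,22)

15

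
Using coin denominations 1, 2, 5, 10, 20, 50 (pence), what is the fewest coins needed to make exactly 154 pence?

154 − 3×50→4 − 2×2→0
Total coins = 3 + 2 = 5

5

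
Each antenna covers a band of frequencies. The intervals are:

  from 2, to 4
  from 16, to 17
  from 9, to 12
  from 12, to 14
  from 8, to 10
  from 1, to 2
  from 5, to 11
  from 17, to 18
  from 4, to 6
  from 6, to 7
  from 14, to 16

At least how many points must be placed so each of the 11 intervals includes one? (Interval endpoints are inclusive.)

5

Sort by right endpoint; whenever an interval is uncovered, place a point at its right end.
By right end: [1,2]  [2,4]  [4,6]  [6,7]  [8,10]  [5,11]  [9,12]  [12,14]  [14,16]  [16,17]  [17,18]
[1,2] uncovered → point at 2; [4,6] uncovered → point at 6; [8,10] uncovered → point at 10; [12,14] uncovered → point at 14; [16,17] uncovered → point at 17.
Points: 2, 6, 10, 14, 17 (5 total).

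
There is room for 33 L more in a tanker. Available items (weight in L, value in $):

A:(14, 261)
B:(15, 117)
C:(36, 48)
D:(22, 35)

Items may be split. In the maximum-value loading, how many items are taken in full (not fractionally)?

2

Order: A (261/14=18.64) > B (117/15=7.80) > D (35/22=1.59) > C (48/36=1.33)
Fill: take A (14 @ 261) → take B (15 @ 117) → take 4/22 of D → 6.36; 33/33 used.
2 item(s) taken whole; one partial (take 4/22 of D).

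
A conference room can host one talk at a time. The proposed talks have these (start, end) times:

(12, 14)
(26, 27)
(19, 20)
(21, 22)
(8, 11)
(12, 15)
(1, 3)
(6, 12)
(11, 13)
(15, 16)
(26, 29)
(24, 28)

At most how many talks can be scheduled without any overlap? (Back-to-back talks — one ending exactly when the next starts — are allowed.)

7

Order by finish time; keep every interval that doesn't clash with the previous kept one.
Sorted by end: (1,3)  (8,11)  (6,12)  (11,13)  (12,14)  (12,15)  (15,16)  (19,20)  (21,22)  (26,27)  (24,28)  (26,29)
take (1,3); take (8,11); take (11,13); skip (12,15); take (15,16); take (19,20); take (21,22); take (26,27).
Selected 7 talks.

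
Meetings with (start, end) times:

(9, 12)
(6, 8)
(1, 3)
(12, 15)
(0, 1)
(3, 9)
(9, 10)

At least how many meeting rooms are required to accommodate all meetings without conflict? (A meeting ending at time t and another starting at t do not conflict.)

2

Count concurrent intervals with a sweep; the peak is the room count.
starts: [0, 1, 3, 6, 9, 9, 12]
ends:   [1, 3, 8, 9, 10, 12, 15]
s0→1 e1→0 s1→1 e3→0 s3→1 s6→2  — peak 2.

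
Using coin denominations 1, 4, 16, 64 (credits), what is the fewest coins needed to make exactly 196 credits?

4

196 = 3×64 + 1×4
Total coins = 3 + 1 = 4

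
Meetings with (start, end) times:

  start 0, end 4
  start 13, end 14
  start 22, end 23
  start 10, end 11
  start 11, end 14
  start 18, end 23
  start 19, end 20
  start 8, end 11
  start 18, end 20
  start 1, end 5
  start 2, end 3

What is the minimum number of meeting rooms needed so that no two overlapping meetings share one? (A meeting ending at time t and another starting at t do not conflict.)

3

Count concurrent intervals with a sweep; the peak is the room count.
Events (time:±→running): 0:+→1 1:+→2 2:+→3 … peak 3.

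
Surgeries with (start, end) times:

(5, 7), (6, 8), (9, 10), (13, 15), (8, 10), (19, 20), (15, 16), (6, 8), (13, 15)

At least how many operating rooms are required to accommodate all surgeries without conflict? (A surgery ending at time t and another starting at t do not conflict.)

Events (time:±→running): 5:+→1 6:+→2 6:+→3 … peak 3.

3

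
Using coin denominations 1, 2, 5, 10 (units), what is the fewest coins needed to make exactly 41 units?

5

Use the largest denomination that fits, subtract, and repeat.
41 − 4×10→1 − 1×1→0
Total coins = 4 + 1 = 5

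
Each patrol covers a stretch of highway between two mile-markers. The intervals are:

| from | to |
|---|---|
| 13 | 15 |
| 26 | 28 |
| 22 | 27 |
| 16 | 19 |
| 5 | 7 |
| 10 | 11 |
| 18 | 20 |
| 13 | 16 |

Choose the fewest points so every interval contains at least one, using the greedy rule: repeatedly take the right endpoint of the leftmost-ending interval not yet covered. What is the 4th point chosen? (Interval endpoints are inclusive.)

Process intervals by earliest right end; each time one isn't hit yet, stab at its right endpoint.
Sorted: [5,7] [10,11] [13,15] [13,16] [16,19] [18,20] [22,27] [26,28]
{[5,7]} hit by 7; {[10,11]} hit by 11; {[13,15],[13,16]} hit by 15; {[16,19],[18,20]} hit by 19; {[22,27],[26,28]} hit by 27.
Points: 7, 11, 15, 19, 27 (5 total).

19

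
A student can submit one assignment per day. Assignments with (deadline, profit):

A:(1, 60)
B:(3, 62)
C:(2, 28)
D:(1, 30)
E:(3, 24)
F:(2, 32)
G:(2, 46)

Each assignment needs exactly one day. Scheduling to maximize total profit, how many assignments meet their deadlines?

Take jobs in profit order; each goes to the latest open slot no later than its deadline.
By profit: B(d3,62), A(d1,60), G(d2,46), F(d2,32), D(d1,30), C(d2,28), E(d3,24)
B→slot 3; A→slot 1; G→slot 2; F skipped; D skipped; C skipped; E skipped.
3 of 7 scheduled.

3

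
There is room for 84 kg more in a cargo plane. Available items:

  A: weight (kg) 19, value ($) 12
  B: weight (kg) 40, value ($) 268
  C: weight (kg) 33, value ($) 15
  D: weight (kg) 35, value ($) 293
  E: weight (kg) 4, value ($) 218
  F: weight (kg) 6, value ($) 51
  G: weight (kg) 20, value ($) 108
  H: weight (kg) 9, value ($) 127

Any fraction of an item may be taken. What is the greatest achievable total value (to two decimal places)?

Greedy by value/weight ratio, highest first.
Order: E (218/4=54.50) > H (127/9=14.11) > F (51/6=8.50) > D (293/35=8.37) > B (268/40=6.70) > G (108/20=5.40) > A (12/19=0.63) > C (15/33=0.45)
Fill: take E (4 @ 218) → take H (9 @ 127) → take F (6 @ 51) → take D (35 @ 293) → take 30/40 of B → 201.00; 84/84 used.
Total value = 890.00

890.00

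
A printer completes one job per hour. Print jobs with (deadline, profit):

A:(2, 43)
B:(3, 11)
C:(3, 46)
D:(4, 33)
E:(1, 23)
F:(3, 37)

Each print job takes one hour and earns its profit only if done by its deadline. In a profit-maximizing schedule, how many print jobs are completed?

Profit order: C=46 A=43 F=37 D=33 E=23 B=11
Assign: C→slot 3, A→slot 2, F→slot 1, D→slot 4, E skipped, B skipped.
Slots: [1:F] [2:A] [3:C] [4:D]
4 of 6 scheduled.

4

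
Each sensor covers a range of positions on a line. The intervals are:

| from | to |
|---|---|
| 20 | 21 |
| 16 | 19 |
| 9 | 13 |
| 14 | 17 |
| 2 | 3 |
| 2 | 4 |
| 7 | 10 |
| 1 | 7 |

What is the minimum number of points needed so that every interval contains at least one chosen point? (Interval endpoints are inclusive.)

Sort by right endpoint; whenever an interval is uncovered, place a point at its right end.
Sorted: [2,3] [2,4] [1,7] [7,10] [9,13] [14,17] [16,19] [20,21]
{[2,3],[2,4],[1,7]} hit by 3; {[7,10],[9,13]} hit by 10; {[14,17],[16,19]} hit by 17; {[20,21]} hit by 21.
Points: 3, 10, 17, 21 (4 total).

4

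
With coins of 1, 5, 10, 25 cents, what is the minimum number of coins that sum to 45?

3

Use the largest denomination that fits, subtract, and repeat.
45 − 1×25→20 − 2×10→0
Total coins = 1 + 2 = 3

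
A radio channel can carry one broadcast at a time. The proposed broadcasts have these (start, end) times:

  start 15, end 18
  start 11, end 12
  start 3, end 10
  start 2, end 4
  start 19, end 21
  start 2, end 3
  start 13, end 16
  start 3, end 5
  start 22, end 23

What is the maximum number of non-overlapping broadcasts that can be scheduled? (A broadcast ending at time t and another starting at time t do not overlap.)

Order by finish time; keep every interval that doesn't clash with the previous kept one.
By end time: (2,3), (2,4), (3,5), (3,10), (11,12), (13,16), (15,18), (19,21), (22,23).
Pick (2,3); next start ≥ 3 → (3,5); next start ≥ 5 → (11,12); next start ≥ 12 → (13,16); next start ≥ 16 → (19,21); next start ≥ 21 → (22,23).
Selected 6 broadcasts.

6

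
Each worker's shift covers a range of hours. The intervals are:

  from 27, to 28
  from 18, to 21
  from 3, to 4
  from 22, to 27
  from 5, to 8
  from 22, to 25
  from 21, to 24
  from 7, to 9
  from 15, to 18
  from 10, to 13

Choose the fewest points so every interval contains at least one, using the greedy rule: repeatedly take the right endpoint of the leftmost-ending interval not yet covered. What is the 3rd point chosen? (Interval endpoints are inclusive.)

Process intervals by earliest right end; each time one isn't hit yet, stab at its right endpoint.
By right end: [3,4]  [5,8]  [7,9]  [10,13]  [15,18]  [18,21]  [21,24]  [22,25]  [22,27]  [27,28]
[3,4] uncovered → point at 4; [5,8] uncovered → point at 8; [10,13] uncovered → point at 13; [15,18] uncovered → point at 18; [21,24] uncovered → point at 24; [27,28] uncovered → point at 28.
Points: 4, 8, 13, 18, 24, 28 (6 total).

13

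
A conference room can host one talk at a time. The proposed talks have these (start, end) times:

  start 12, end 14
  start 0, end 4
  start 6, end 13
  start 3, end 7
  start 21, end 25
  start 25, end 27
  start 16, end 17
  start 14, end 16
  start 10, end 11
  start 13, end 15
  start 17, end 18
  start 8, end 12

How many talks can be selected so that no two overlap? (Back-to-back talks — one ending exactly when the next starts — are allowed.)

By end time: (0,4), (3,7), (10,11), (8,12), (6,13), (12,14), (13,15), (14,16), (16,17), (17,18), (21,25), (25,27).
Pick (0,4); next start ≥ 4 → (10,11); next start ≥ 11 → (12,14); next start ≥ 14 → (14,16); next start ≥ 16 → (16,17); next start ≥ 17 → (17,18); next start ≥ 18 → (21,25); next start ≥ 25 → (25,27).
Selected 8 talks.

8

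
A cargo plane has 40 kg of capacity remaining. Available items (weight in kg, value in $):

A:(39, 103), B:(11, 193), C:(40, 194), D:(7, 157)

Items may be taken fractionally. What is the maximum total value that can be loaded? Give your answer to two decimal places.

456.70

Ratios (sorted): D 22.43, B 17.55, C 4.85, A 2.64
take D (7 @ 157); take B (11 @ 193); take 22/40 of C → 106.70. Capacity used 40/40.
Total value = 456.70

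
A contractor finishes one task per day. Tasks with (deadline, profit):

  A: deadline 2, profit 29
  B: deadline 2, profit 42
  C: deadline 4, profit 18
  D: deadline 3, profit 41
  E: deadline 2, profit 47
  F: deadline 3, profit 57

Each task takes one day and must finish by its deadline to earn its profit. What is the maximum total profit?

Profit order: F=57 E=47 B=42 D=41 A=29 C=18
Assign: F→slot 3, E→slot 2, B→slot 1, D skipped, A skipped, C→slot 4.
Slots: [1:B] [2:E] [3:F] [4:C]
Profit = 42 + 47 + 57 + 18 = 164

164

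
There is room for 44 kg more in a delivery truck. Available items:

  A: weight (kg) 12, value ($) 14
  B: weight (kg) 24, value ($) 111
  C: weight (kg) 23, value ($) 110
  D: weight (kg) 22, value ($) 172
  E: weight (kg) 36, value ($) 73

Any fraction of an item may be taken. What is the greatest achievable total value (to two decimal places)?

Sort by value per unit weight and fill in that order.
Order: D (172/22=7.82) > C (110/23=4.78) > B (111/24=4.62) > E (73/36=2.03) > A (14/12=1.17)
Fill: take D (22 @ 172) → take 22/23 of C → 105.22; 44/44 used.
Total value = 277.22

277.22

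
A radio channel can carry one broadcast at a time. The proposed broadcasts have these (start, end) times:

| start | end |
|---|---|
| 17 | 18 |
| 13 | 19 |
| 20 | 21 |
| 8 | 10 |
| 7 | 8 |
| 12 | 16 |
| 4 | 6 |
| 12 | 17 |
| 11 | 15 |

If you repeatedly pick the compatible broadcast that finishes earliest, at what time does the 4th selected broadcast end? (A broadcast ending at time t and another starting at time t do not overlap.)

Sort by end time and greedily take each interval whose start is ≥ the last chosen end.
By end time: (4,6), (7,8), (8,10), (11,15), (12,16), (12,17), (17,18), (13,19), (20,21).
Pick (4,6); next start ≥ 6 → (7,8); next start ≥ 8 → (8,10); next start ≥ 10 → (11,15); next start ≥ 15 → (17,18); next start ≥ 18 → (20,21).
Selected: (4,6) (7,8) (8,10) (11,15) (17,18) (20,21)

15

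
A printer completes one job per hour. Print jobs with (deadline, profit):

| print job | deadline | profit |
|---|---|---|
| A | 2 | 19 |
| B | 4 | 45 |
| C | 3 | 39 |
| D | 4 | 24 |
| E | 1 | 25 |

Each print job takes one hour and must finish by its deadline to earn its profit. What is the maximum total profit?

By profit: B(d4,45), C(d3,39), E(d1,25), D(d4,24), A(d2,19)
B→slot 4; C→slot 3; E→slot 1; D→slot 2; A skipped.
Profit = 25 + 24 + 39 + 45 = 133

133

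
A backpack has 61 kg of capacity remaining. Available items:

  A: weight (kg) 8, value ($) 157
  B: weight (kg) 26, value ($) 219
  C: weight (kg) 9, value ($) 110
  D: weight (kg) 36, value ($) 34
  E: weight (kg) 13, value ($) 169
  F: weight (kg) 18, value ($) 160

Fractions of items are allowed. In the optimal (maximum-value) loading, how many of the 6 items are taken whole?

Order: A (157/8=19.62) > E (169/13=13.00) > C (110/9=12.22) > F (160/18=8.89) > B (219/26=8.42) > D (34/36=0.94)
Fill: take A (8 @ 157) → take E (13 @ 169) → take C (9 @ 110) → take F (18 @ 160) → take 13/26 of B → 109.50; 61/61 used.
4 item(s) taken whole; one partial (take 13/26 of B).

4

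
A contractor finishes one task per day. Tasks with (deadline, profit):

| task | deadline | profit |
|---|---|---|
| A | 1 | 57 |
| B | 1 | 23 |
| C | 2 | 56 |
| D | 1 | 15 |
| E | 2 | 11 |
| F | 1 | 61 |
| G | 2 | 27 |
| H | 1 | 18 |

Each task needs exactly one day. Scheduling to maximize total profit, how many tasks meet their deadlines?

2

Profit order: F=61 A=57 C=56 G=27 B=23 H=18 D=15 E=11
Assign: F→slot 1, A skipped, C→slot 2, G skipped, B skipped, H skipped, D skipped, E skipped.
Slots: [1:F] [2:C]
2 of 8 scheduled.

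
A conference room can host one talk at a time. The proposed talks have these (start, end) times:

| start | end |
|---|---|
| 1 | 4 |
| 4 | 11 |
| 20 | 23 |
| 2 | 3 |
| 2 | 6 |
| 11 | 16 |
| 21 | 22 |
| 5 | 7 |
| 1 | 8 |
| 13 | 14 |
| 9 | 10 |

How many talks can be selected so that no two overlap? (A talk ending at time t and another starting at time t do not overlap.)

Order by finish time; keep every interval that doesn't clash with the previous kept one.
Sorted by end: (2,3)  (1,4)  (2,6)  (5,7)  (1,8)  (9,10)  (4,11)  (13,14)  (11,16)  (21,22)  (20,23)
take (2,3); skip (2,6); take (5,7); skip (1,8); take (9,10); skip (4,11); take (13,14); skip (11,16); take (21,22).
Selected 5 talks.

5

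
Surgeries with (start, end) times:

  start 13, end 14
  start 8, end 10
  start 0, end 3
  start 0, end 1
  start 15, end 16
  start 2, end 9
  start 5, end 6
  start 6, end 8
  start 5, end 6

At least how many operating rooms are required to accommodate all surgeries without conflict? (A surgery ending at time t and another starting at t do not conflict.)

starts: [0, 0, 2, 5, 5, 6, 8, 13, 15]
ends:   [1, 3, 6, 6, 8, 9, 10, 14, 16]
s0→1 s0→2 e1→1 s2→2 e3→1 s5→2 s5→3  — peak 3.

3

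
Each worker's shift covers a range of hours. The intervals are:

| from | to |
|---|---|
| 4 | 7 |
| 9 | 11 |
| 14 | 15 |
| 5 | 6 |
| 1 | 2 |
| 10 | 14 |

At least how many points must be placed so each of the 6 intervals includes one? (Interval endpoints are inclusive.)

4

Sort by right endpoint; whenever an interval is uncovered, place a point at its right end.
By right end: [1,2]  [5,6]  [4,7]  [9,11]  [10,14]  [14,15]
[1,2] uncovered → point at 2; [5,6] uncovered → point at 6; [9,11] uncovered → point at 11; [14,15] uncovered → point at 15.
Points: 2, 6, 11, 15 (4 total).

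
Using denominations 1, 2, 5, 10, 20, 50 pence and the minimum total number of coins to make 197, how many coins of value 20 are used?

2

197 = 3×50 + 2×20 + 1×5 + 1×2
Count of 20: 2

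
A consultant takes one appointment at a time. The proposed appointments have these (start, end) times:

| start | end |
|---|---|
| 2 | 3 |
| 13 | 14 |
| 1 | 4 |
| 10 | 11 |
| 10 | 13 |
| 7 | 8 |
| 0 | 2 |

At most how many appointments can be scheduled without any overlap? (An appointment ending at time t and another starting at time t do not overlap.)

Sorted by end: (0,2)  (2,3)  (1,4)  (7,8)  (10,11)  (10,13)  (13,14)
take (0,2); take (2,3); skip (1,4); take (7,8); take (10,11); skip (10,13); take (13,14).
Selected 5 appointments.

5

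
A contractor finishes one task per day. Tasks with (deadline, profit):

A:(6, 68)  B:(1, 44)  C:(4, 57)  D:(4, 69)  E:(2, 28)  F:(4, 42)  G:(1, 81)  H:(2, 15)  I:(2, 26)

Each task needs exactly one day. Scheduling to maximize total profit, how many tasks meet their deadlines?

Sort by profit descending; place each in the latest free slot ≤ its deadline.
Profit order: G=81 D=69 A=68 C=57 B=44 F=42 E=28 I=26 H=15
Assign: G→slot 1, D→slot 4, A→slot 6, C→slot 3, B skipped, F→slot 2, E skipped, I skipped, H skipped.
Slots: [1:G] [2:F] [3:C] [4:D] [6:A]
5 of 9 scheduled.

5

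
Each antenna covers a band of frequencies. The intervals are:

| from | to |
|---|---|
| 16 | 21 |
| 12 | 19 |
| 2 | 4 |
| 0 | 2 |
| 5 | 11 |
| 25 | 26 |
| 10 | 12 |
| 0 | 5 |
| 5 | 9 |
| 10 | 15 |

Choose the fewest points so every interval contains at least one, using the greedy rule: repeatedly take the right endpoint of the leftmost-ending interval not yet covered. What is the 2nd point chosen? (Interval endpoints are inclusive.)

Process intervals by earliest right end; each time one isn't hit yet, stab at its right endpoint.
Sorted: [0,2] [2,4] [0,5] [5,9] [5,11] [10,12] [10,15] [12,19] [16,21] [25,26]
{[0,2],[2,4],[0,5]} hit by 2; {[5,9],[5,11]} hit by 9; {[10,12],[10,15],[12,19]} hit by 12; {[16,21]} hit by 21; {[25,26]} hit by 26.
Points: 2, 9, 12, 21, 26 (5 total).

9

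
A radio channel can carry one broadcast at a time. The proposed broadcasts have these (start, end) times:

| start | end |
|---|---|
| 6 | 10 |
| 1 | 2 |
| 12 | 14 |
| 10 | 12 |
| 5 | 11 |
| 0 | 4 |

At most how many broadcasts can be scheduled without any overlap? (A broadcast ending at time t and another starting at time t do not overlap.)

4

Sort by end time and greedily take each interval whose start is ≥ the last chosen end.
Sorted by end: (1,2)  (0,4)  (6,10)  (5,11)  (10,12)  (12,14)
take (1,2); skip (0,4); take (6,10); take (10,12); take (12,14).
Selected 4 broadcasts.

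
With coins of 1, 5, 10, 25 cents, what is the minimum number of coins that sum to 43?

Greedy: take as many of the largest coin as possible, then repeat with the remainder.
43 − 1×25→18 − 1×10→8 − 1×5→3 − 3×1→0
Total coins = 1 + 1 + 1 + 3 = 6

6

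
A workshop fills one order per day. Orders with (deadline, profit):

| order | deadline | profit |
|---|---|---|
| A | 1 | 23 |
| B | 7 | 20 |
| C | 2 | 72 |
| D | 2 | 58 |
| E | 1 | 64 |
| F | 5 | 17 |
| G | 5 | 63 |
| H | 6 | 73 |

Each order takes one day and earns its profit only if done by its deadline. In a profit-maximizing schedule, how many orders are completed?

By profit: H(d6,73), C(d2,72), E(d1,64), G(d5,63), D(d2,58), A(d1,23), B(d7,20), F(d5,17)
H→slot 6; C→slot 2; E→slot 1; G→slot 5; D skipped; A skipped; B→slot 7; F→slot 4.
6 of 8 scheduled.

6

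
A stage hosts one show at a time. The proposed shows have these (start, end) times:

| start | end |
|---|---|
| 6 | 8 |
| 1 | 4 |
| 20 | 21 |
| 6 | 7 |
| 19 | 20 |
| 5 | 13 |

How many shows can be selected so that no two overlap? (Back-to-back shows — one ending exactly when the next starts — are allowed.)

Order by finish time; keep every interval that doesn't clash with the previous kept one.
By end time: (1,4), (6,7), (6,8), (5,13), (19,20), (20,21).
Pick (1,4); next start ≥ 4 → (6,7); next start ≥ 7 → (19,20); next start ≥ 20 → (20,21).
Selected 4 shows.

4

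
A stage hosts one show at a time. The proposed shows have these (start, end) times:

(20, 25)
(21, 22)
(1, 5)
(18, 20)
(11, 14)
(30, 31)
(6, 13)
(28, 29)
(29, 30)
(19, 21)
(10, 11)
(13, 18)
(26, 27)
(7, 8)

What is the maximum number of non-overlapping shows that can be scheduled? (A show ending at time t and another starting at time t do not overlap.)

Sorted by end: (1,5)  (7,8)  (10,11)  (6,13)  (11,14)  (13,18)  (18,20)  (19,21)  (21,22)  (20,25)  (26,27)  (28,29)  (29,30)  (30,31)
take (1,5); take (7,8); take (10,11); take (11,14); take (18,20); take (21,22); take (26,27); take (28,29); take (29,30); take (30,31).
Selected 10 shows.

10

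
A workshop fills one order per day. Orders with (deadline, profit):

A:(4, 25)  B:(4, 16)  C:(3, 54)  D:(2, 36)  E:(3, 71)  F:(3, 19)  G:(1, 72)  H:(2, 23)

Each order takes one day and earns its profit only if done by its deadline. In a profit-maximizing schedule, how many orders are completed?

4

By profit: G(d1,72), E(d3,71), C(d3,54), D(d2,36), A(d4,25), H(d2,23), F(d3,19), B(d4,16)
G→slot 1; E→slot 3; C→slot 2; D skipped; A→slot 4; H skipped; F skipped; B skipped.
4 of 8 scheduled.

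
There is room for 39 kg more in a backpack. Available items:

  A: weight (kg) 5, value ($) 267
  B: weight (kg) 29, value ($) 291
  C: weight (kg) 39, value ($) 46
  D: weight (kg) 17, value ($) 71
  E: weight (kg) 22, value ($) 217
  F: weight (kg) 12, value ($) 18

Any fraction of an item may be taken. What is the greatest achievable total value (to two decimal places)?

607.32

Sort by value per unit weight and fill in that order.
Order: A (267/5=53.40) > B (291/29=10.03) > E (217/22=9.86) > D (71/17=4.18) > F (18/12=1.50) > C (46/39=1.18)
Fill: take A (5 @ 267) → take B (29 @ 291) → take 5/22 of E → 49.32; 39/39 used.
Total value = 607.32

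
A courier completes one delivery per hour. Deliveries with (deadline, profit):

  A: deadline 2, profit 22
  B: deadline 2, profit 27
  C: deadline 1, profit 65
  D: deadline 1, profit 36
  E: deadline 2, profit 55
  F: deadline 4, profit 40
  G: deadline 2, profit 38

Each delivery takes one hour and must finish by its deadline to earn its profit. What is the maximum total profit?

Sort by profit descending; place each in the latest free slot ≤ its deadline.
By profit: C(d1,65), E(d2,55), F(d4,40), G(d2,38), D(d1,36), B(d2,27), A(d2,22)
C→slot 1; E→slot 2; F→slot 4; G skipped; D skipped; B skipped; A skipped.
Profit = 65 + 55 + 40 = 160

160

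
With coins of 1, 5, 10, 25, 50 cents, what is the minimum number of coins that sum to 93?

Use the largest denomination that fits, subtract, and repeat.
93 − 1×50→43 − 1×25→18 − 1×10→8 − 1×5→3 − 3×1→0
Total coins = 1 + 1 + 1 + 1 + 3 = 7

7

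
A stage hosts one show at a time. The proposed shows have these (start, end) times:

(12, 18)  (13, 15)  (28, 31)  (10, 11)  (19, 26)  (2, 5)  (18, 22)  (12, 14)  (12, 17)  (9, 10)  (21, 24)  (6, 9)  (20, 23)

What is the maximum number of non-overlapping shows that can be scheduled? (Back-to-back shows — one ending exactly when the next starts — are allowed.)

7

Greedy by earliest finish: after sorting by end time, pick each interval compatible with the last pick.
Sorted by end: (2,5)  (6,9)  (9,10)  (10,11)  (12,14)  (13,15)  (12,17)  (12,18)  (18,22)  (20,23)  (21,24)  (19,26)  (28,31)
take (2,5); take (6,9); take (9,10); take (10,11); take (12,14); take (18,22); skip (21,24); take (28,31).
Selected 7 shows.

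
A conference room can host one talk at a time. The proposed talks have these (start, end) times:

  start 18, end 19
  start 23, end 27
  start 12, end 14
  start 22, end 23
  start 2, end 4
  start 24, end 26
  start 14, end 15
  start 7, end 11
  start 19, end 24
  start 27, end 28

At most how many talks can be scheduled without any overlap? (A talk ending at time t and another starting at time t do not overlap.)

Sorted by end: (2,4)  (7,11)  (12,14)  (14,15)  (18,19)  (22,23)  (19,24)  (24,26)  (23,27)  (27,28)
take (2,4); take (7,11); take (12,14); take (14,15); take (18,19); take (22,23); skip (19,24); take (24,26); take (27,28).
Selected 8 talks.

8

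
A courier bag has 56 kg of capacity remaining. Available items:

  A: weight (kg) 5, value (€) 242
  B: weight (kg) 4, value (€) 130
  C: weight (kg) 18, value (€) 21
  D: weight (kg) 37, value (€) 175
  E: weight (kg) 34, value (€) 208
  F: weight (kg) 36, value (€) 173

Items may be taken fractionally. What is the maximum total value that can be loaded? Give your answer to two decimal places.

642.47

Sort by value per unit weight and fill in that order.
Order: A (242/5=48.40) > B (130/4=32.50) > E (208/34=6.12) > F (173/36=4.81) > D (175/37=4.73) > C (21/18=1.17)
Fill: take A (5 @ 242) → take B (4 @ 130) → take E (34 @ 208) → take 13/36 of F → 62.47; 56/56 used.
Total value = 642.47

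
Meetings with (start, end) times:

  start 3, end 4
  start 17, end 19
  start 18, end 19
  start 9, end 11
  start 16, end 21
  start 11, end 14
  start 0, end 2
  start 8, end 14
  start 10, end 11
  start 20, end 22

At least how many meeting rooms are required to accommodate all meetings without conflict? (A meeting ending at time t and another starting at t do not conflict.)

3

Events (time:±→running): 0:+→1 2:-→0 3:+→1 4:-→0 8:+→1 9:+→2 10:+→3 … peak 3.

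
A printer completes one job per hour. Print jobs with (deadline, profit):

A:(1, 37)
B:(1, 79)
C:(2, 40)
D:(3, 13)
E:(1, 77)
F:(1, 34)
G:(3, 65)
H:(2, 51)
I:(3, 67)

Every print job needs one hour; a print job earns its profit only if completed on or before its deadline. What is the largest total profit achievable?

Profit order: B=79 E=77 I=67 G=65 H=51 C=40 A=37 F=34 D=13
Assign: B→slot 1, E skipped, I→slot 3, G→slot 2, H skipped, C skipped, A skipped, F skipped, D skipped.
Slots: [1:B] [2:G] [3:I]
Profit = 79 + 65 + 67 = 211

211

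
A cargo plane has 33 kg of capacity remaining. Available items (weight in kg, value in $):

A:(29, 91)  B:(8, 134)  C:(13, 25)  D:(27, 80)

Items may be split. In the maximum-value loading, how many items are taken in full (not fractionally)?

1

Sort by value per unit weight and fill in that order.
Ratios (sorted): B 16.75, A 3.14, D 2.96, C 1.92
take B (8 @ 134); take 25/29 of A → 78.45. Capacity used 33/33.
1 item(s) taken whole; one partial (take 25/29 of A).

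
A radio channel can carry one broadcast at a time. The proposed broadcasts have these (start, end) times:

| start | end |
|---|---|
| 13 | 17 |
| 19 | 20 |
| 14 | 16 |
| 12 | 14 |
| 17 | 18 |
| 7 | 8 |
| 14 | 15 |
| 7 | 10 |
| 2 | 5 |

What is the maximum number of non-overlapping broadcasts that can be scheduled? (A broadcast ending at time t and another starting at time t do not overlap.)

Sorted by end: (2,5)  (7,8)  (7,10)  (12,14)  (14,15)  (14,16)  (13,17)  (17,18)  (19,20)
take (2,5); take (7,8); take (12,14); take (14,15); skip (14,16); take (17,18); take (19,20).
Selected 6 broadcasts.

6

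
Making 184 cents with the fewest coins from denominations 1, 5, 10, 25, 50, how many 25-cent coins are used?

1

Greedy: take as many of the largest coin as possible, then repeat with the remainder.
184 − 3×50→34 − 1×25→9 − 1×5→4 − 4×1→0
Count of 25: 1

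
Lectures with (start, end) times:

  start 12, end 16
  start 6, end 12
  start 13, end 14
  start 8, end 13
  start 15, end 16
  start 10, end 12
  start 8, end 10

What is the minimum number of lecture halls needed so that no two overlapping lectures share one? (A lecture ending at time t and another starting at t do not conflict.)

3

The answer is the maximum number of intervals overlapping at any instant.
starts: [6, 8, 8, 10, 12, 13, 15]
ends:   [10, 12, 12, 13, 14, 16, 16]
s6→1 s8→2 s8→3  — peak 3.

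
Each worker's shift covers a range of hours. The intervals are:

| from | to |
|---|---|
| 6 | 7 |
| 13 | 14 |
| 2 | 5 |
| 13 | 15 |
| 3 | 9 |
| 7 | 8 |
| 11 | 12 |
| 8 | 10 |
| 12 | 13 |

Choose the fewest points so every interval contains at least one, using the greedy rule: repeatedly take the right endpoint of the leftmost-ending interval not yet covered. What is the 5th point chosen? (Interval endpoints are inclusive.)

Sorted: [2,5] [6,7] [7,8] [3,9] [8,10] [11,12] [12,13] [13,14] [13,15]
{[2,5]} hit by 5; {[6,7],[7,8],[3,9]} hit by 7; {[8,10]} hit by 10; {[11,12],[12,13]} hit by 12; {[13,14],[13,15]} hit by 14.
Points: 5, 7, 10, 12, 14 (5 total).

14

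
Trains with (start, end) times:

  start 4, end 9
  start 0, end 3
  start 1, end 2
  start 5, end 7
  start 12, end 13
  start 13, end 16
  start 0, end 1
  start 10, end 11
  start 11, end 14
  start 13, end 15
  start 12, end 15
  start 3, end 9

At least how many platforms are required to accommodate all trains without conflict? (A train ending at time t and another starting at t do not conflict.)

The answer is the maximum number of intervals overlapping at any instant.
starts: [0, 0, 1, 3, 4, 5, 10, 11, 12, 12, 13, 13]
ends:   [1, 2, 3, 7, 9, 9, 11, 13, 14, 15, 15, 16]
s0→1 s0→2 e1→1 s1→2 e2→1 e3→0 s3→1 s4→2 s5→3 e7→2 e9→1 e9→0 s10→1 e11→0 s11→1 s12→2 s12→3 e13→2 s13→3 s13→4  — peak 4.

4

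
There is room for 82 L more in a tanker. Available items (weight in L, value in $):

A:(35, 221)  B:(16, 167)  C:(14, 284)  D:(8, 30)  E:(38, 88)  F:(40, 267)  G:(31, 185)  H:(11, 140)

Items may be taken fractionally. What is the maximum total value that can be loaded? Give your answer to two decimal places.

Ratios (sorted): C 20.29, H 12.73, B 10.44, F 6.67, A 6.31, G 5.97, D 3.75, E 2.32
take C (14 @ 284); take H (11 @ 140); take B (16 @ 167); take F (40 @ 267); take 1/35 of A → 6.31. Capacity used 82/82.
Total value = 864.31

864.31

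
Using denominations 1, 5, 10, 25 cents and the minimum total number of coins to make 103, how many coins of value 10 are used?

0

103 = 4×25 + 3×1
Count of 10: 0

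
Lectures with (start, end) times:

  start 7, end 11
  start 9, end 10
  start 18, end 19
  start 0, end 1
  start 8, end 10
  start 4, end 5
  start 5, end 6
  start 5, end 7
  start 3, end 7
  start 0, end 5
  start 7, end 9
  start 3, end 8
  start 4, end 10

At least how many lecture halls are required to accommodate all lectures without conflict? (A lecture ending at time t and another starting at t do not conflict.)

Count concurrent intervals with a sweep; the peak is the room count.
starts: [0, 0, 3, 3, 4, 4, 5, 5, 7, 7, 8, 9, 18]
ends:   [1, 5, 5, 6, 7, 7, 8, 9, 10, 10, 10, 11, 19]
s0→1 s0→2 e1→1 s3→2 s3→3 s4→4 s4→5  — peak 5.

5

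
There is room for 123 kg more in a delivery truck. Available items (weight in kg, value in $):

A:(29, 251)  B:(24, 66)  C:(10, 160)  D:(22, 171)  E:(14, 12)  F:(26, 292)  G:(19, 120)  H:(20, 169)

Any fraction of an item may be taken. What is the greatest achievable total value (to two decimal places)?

1144.05

Sort by value per unit weight and fill in that order.
Order: C (160/10=16.00) > F (292/26=11.23) > A (251/29=8.66) > H (169/20=8.45) > D (171/22=7.77) > G (120/19=6.32) > B (66/24=2.75) > E (12/14=0.86)
Fill: take C (10 @ 160) → take F (26 @ 292) → take A (29 @ 251) → take H (20 @ 169) → take D (22 @ 171) → take 16/19 of G → 101.05; 123/123 used.
Total value = 1144.05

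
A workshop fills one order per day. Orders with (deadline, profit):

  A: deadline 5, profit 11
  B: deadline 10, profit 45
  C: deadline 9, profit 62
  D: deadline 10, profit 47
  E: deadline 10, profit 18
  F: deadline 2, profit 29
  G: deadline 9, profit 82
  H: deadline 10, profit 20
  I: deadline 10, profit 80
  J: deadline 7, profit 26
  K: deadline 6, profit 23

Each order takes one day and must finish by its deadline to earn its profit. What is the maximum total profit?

Sort by profit descending; place each in the latest free slot ≤ its deadline.
By profit: G(d9,82), I(d10,80), C(d9,62), D(d10,47), B(d10,45), F(d2,29), J(d7,26), K(d6,23), H(d10,20), E(d10,18), A(d5,11)
G→slot 9; I→slot 10; C→slot 8; D→slot 7; B→slot 6; F→slot 2; J→slot 5; K→slot 4; H→slot 3; E→slot 1; A skipped.
Profit = 18 + 29 + 20 + 23 + 26 + 45 + 47 + 62 + 82 + 80 = 432

432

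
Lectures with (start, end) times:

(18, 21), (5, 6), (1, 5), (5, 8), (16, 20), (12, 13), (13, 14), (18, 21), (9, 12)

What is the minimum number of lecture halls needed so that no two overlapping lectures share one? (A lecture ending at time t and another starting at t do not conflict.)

3

Count concurrent intervals with a sweep; the peak is the room count.
Events (time:±→running): 1:+→1 5:-→0 5:+→1 5:+→2 6:-→1 8:-→0 9:+→1 12:-→0 12:+→1 13:-→0 13:+→1 14:-→0 16:+→1 18:+→2 18:+→3 … peak 3.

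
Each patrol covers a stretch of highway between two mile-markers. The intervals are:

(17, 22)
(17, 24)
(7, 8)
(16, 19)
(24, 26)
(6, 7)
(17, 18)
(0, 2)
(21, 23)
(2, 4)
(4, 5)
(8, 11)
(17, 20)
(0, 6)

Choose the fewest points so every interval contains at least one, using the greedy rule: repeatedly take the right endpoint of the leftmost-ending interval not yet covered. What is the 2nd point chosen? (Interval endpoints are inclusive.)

5

Sort by right endpoint; whenever an interval is uncovered, place a point at its right end.
Sorted: [0,2] [2,4] [4,5] [0,6] [6,7] [7,8] [8,11] [17,18] [16,19] [17,20] [17,22] [21,23] [17,24] [24,26]
{[0,2],[2,4]} hit by 2; {[4,5],[0,6]} hit by 5; {[6,7],[7,8]} hit by 7; {[8,11]} hit by 11; {[17,18],[16,19],[17,20],[17,22]} hit by 18; {[21,23],[17,24]} hit by 23; {[24,26]} hit by 26.
Points: 2, 5, 7, 11, 18, 23, 26 (7 total).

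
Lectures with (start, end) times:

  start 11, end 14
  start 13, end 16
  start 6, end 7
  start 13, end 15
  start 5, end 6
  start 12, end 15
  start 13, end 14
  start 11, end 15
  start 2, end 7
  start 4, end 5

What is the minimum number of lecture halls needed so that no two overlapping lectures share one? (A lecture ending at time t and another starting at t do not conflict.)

Count concurrent intervals with a sweep; the peak is the room count.
starts: [2, 4, 5, 6, 11, 11, 12, 13, 13, 13]
ends:   [5, 6, 7, 7, 14, 14, 15, 15, 15, 16]
s2→1 s4→2 e5→1 s5→2 e6→1 s6→2 e7→1 e7→0 s11→1 s11→2 s12→3 s13→4 s13→5 s13→6  — peak 6.

6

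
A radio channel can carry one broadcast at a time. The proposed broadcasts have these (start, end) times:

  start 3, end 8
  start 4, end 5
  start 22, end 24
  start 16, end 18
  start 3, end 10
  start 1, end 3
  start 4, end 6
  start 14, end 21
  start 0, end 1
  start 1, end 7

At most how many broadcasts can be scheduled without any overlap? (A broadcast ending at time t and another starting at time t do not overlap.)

5

Sorted by end: (0,1)  (1,3)  (4,5)  (4,6)  (1,7)  (3,8)  (3,10)  (16,18)  (14,21)  (22,24)
take (0,1); take (1,3); take (4,5); skip (4,6); skip (3,8); take (16,18); take (22,24).
Selected 5 broadcasts.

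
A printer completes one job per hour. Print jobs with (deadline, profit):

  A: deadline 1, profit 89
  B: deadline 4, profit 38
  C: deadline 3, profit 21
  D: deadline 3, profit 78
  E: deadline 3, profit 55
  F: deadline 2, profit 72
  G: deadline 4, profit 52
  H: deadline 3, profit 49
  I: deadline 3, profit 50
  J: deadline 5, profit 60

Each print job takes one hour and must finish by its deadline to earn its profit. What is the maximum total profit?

351

Take jobs in profit order; each goes to the latest open slot no later than its deadline.
By profit: A(d1,89), D(d3,78), F(d2,72), J(d5,60), E(d3,55), G(d4,52), I(d3,50), H(d3,49), B(d4,38), C(d3,21)
A→slot 1; D→slot 3; F→slot 2; J→slot 5; E skipped; G→slot 4; I skipped; H skipped; B skipped; C skipped.
Profit = 89 + 72 + 78 + 52 + 60 = 351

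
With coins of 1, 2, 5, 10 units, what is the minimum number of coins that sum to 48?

7

48 − 4×10→8 − 1×5→3 − 1×2→1 − 1×1→0
Total coins = 4 + 1 + 1 + 1 = 7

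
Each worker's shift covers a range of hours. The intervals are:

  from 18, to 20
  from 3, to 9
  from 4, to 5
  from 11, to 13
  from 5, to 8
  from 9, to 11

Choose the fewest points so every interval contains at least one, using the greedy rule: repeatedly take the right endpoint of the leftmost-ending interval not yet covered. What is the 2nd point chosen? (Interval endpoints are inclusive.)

11

Process intervals by earliest right end; each time one isn't hit yet, stab at its right endpoint.
By right end: [4,5]  [5,8]  [3,9]  [9,11]  [11,13]  [18,20]
[4,5] uncovered → point at 5; [9,11] uncovered → point at 11; [18,20] uncovered → point at 20.
Points: 5, 11, 20 (3 total).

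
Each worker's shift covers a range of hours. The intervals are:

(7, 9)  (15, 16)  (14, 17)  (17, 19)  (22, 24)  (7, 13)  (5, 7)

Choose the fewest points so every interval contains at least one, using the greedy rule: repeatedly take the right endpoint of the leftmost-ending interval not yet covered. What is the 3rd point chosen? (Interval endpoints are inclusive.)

Sorted: [5,7] [7,9] [7,13] [15,16] [14,17] [17,19] [22,24]
{[5,7],[7,9],[7,13]} hit by 7; {[15,16],[14,17]} hit by 16; {[17,19]} hit by 19; {[22,24]} hit by 24.
Points: 7, 16, 19, 24 (4 total).

19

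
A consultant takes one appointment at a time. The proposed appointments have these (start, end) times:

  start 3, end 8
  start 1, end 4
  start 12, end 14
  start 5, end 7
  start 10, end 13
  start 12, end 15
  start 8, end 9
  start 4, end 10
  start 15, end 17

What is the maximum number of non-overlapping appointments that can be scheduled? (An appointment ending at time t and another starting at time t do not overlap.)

Order by finish time; keep every interval that doesn't clash with the previous kept one.
By end time: (1,4), (5,7), (3,8), (8,9), (4,10), (10,13), (12,14), (12,15), (15,17).
Pick (1,4); next start ≥ 4 → (5,7); next start ≥ 7 → (8,9); next start ≥ 9 → (10,13); next start ≥ 13 → (15,17).
Selected 5 appointments.

5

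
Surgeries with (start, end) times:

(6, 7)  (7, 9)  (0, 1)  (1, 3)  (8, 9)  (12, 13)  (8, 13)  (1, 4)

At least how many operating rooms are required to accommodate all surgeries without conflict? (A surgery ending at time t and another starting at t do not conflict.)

Events (time:±→running): 0:+→1 1:-→0 1:+→1 1:+→2 3:-→1 4:-→0 6:+→1 7:-→0 7:+→1 8:+→2 8:+→3 … peak 3.

3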